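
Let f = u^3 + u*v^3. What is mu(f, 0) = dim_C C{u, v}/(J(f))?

The Hessian of f at 0 is [[0, 0], [0, 0]] with rank 0, so corank 2. A Groebner basis of the Jacobian ideal J(f) in C{u,v} is {u^3, u*v^2, 3*u^2 + v^3}; counting standard monomials gives mu = 7. Corank 2; j^3 = u^3 is a perfect cube, so E-series; the 4-jet and mu = 7 give E_7.

7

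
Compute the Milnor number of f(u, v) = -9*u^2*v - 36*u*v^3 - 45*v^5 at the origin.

6

The Hessian of f at 0 has rank 0. Corank 2; j^3 = -9*u^2*v has shape L^2 M (L != M), so D-series; mu = 6 gives D_6.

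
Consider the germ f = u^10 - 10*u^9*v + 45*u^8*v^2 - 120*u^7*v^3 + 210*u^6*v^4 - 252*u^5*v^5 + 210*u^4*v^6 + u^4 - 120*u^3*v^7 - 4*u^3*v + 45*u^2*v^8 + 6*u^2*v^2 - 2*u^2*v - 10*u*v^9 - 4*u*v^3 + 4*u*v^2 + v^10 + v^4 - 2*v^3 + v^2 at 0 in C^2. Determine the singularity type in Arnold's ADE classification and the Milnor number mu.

Type A_{9}, Milnor number mu = 9.

The Hessian of f at 0 is [[0, 0], [0, 2]] with rank 1, so corank 1. A Groebner basis of the Jacobian ideal J(f) in C{u,v} is {u*v^4, v^5, u^2 - 2*u*v + v^2 - v}; counting standard monomials gives mu = 9. Corank 1: A-series; mu = 9 gives A_9.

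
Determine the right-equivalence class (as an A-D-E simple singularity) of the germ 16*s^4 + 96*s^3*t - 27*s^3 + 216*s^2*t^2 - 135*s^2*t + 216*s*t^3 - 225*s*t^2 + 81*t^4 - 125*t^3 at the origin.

E_{6}

The Hessian of f at 0 has rank 0. Corank 2; j^3 = -(3*s + 5*t)^3 is a perfect cube, so E-series; the 4-jet and mu = 6 give E_6.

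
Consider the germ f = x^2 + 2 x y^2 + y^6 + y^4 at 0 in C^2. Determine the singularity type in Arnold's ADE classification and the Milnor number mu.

The Hessian of f at 0 is [[2, 0], [0, 0]] with rank 1, so corank 1. A Groebner basis of the Jacobian ideal J(f) in C{x,y} is {x^3, x^2*y, x + y^2}; counting standard monomials gives mu = 5. Corank 1: A-series; mu = 5 gives A_5.

Type A5, Milnor number mu = 5.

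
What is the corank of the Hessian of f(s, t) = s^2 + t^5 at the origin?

The Hessian at 0 is [[2, 0], [0, 0]] of rank 1; hence corank 1.

1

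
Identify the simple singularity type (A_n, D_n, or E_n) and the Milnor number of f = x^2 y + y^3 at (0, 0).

Type D_{4}, Milnor number mu = 4.

The Hessian of f at 0 has rank 0. Corank 2; j^3 = y*(x^2 + y^2) splits into three distinct lines over C (the quadratic factor has nonzero discriminant), so D_4.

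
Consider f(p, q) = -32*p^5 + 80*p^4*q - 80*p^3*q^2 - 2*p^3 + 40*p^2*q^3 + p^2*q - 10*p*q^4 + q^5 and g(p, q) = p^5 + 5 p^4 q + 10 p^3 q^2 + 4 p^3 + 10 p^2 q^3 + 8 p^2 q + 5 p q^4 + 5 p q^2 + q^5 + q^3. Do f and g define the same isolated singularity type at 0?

Yes.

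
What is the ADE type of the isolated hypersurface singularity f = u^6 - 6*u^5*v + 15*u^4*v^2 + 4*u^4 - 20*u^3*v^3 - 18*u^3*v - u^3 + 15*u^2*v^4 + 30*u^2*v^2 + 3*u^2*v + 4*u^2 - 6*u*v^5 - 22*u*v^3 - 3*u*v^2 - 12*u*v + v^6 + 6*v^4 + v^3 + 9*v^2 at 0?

A_2

The Hessian of f at 0 is [[8, -12], [-12, 18]] with rank 1, so corank 1. A Groebner basis of the Jacobian ideal J(f) in C{u,v} is {v^2, u - 3*v/2}; counting standard monomials gives mu = 2. Corank 1: A-series; mu = 2 gives A_2.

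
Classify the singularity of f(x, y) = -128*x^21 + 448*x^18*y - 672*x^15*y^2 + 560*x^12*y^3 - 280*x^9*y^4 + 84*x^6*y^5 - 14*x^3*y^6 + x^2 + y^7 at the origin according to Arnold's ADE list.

A_{6}

The Hessian of f at 0 is [[2, 0], [0, 0]] with rank 1, so corank 1. A Groebner basis of the Jacobian ideal J(f) in C{x,y} is {y^6, x}; counting standard monomials gives mu = 6. Corank 1: A-series; mu = 6 gives A_6.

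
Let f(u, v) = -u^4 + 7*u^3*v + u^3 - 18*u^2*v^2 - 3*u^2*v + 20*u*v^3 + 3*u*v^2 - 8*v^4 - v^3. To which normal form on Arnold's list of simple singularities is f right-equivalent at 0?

E7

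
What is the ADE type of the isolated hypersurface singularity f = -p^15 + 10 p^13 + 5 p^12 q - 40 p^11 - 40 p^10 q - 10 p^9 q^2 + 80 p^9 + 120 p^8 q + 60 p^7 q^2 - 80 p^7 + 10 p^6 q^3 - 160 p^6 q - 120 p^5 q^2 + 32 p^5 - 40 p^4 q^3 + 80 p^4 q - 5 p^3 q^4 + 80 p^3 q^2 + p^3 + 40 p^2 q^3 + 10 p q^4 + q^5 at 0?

E8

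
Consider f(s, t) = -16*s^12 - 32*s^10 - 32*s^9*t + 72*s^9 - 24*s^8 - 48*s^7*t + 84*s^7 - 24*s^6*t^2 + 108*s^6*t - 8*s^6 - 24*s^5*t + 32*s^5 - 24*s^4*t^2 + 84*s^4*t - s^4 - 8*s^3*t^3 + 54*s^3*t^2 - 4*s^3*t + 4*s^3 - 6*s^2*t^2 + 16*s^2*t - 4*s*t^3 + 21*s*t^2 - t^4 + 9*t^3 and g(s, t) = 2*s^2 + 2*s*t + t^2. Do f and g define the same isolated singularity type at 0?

No.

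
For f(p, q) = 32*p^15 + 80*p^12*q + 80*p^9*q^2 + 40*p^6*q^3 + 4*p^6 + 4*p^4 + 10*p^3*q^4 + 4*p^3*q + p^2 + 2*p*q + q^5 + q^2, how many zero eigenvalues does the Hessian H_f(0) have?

1

Hessian at 0 has rank 1.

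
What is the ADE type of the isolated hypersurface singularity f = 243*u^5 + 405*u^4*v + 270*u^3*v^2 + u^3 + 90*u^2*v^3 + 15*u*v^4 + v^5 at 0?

The Hessian of f at 0 has rank 0. Corank 2; j^3 = u^3 is a perfect cube, so E-series; the 5-jet and mu = 8 give E_8.

E_8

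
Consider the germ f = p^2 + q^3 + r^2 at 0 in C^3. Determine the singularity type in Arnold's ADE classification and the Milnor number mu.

Type A_2, Milnor number mu = 2.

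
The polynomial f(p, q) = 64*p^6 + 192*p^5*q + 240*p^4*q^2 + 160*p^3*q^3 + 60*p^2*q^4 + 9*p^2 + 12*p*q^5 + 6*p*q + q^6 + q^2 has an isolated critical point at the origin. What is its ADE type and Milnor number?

Type A5, Milnor number mu = 5.

The Hessian of f at 0 has rank 1. Corank 1: A-series; mu = 5 gives A_5.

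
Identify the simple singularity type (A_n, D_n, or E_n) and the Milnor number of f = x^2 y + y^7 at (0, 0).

Type D_8, Milnor number mu = 8.

The Hessian of f at 0 has rank 0. Corank 2; j^3 = x^2*y has shape L^2 M (L != M), so D-series; mu = 8 gives D_8.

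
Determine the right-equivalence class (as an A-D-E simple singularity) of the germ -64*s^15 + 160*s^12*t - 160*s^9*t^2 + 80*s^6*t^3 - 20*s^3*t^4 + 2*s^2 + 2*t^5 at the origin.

A4

The Hessian of f at 0 is [[4, 0], [0, 0]] with rank 1, so corank 1. A Groebner basis of the Jacobian ideal J(f) in C{s,t} is {t^4, s}; counting standard monomials gives mu = 4. Corank 1: A-series; mu = 4 gives A_4.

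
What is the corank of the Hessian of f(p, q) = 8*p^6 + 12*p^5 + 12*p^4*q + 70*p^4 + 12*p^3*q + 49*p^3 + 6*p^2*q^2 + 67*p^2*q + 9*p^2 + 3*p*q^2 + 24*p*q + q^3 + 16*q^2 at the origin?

1

The Hessian at 0 is [[18, 24], [24, 32]] of rank 1; hence corank 1.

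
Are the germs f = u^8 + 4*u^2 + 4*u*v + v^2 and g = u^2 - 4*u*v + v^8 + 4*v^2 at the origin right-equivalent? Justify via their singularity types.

The Hessian of f at 0 is [[8, 4], [4, 2]] with rank 1, so corank 1. A Groebner basis of the Jacobian ideal J(f) in C{u,v} is {v^7, u + v/2}; counting standard monomials gives mu = 7. Corank 1: A-series; mu = 7 gives A_7. The Hessian of g at 0 is [[2, -4], [-4, 8]] with rank 1, so corank 1. A Groebner basis of the Jacobian ideal J(g) in C{u,v} is {v^7, u - 2*v}; counting standard monomials gives mu = 7. Corank 1: A-series; mu = 7 gives A_7. Both have type A_7, hence right-equivalent.

Yes.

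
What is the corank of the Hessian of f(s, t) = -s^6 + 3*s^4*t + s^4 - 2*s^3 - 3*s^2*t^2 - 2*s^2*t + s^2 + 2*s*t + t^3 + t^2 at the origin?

The Hessian at 0 is [[2, 2], [2, 2]] of rank 1; hence corank 1.

1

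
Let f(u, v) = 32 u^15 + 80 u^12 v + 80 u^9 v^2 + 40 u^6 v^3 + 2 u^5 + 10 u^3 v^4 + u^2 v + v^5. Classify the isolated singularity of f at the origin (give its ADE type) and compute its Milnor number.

Type D6, Milnor number mu = 6.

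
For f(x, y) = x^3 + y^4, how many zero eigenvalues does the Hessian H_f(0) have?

The Hessian at 0 is [[0, 0], [0, 0]] of rank 0; hence corank 2.

2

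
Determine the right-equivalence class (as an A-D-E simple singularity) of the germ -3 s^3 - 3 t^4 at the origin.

E6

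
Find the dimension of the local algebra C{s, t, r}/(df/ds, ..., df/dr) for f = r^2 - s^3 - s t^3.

7

The Hessian of f at 0 has rank 1. Corank 2; j^3 = -s^3 is a perfect cube, so E-series; the 4-jet and mu = 7 give E_7.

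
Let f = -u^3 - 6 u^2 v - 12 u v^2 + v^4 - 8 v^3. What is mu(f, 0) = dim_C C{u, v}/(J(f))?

6

The Hessian of f at 0 has rank 0. Corank 2; j^3 = -(u + 2*v)^3 is a perfect cube, so E-series; the 4-jet and mu = 6 give E_6.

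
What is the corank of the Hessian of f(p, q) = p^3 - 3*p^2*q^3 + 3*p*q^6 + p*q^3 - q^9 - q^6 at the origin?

2

Hessian at 0 has rank 0.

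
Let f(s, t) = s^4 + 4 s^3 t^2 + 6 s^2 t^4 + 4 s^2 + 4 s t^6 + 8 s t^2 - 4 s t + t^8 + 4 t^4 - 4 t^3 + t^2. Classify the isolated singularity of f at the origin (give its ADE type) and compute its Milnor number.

The Hessian of f at 0 has rank 1. Corank 1: A-series; mu = 3 gives A_3.

Type A3, Milnor number mu = 3.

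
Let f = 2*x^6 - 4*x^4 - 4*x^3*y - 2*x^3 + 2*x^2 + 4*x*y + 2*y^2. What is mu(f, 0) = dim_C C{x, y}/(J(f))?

The Hessian of f at 0 is [[4, 4], [4, 4]] with rank 1, so corank 1. A Groebner basis of the Jacobian ideal J(f) in C{x,y} is {y^2, x + y}; counting standard monomials gives mu = 2. Corank 1: A-series; mu = 2 gives A_2.

2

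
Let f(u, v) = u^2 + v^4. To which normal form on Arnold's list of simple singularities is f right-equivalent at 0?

A3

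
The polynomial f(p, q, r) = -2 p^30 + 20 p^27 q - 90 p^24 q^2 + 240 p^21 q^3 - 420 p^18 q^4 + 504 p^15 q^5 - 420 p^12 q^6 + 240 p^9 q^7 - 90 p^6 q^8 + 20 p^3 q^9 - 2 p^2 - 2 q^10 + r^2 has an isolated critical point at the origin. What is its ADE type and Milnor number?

Type A9, Milnor number mu = 9.

The Hessian of f at 0 has rank 2. Corank 1: A-series; mu = 9 gives A_9.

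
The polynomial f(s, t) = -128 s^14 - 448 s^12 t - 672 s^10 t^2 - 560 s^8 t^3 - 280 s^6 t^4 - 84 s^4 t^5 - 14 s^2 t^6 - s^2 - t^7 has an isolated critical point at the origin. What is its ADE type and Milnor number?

Type A6, Milnor number mu = 6.

The Hessian of f at 0 is [[-2, 0], [0, 0]] with rank 1, so corank 1. A Groebner basis of the Jacobian ideal J(f) in C{s,t} is {t^6, s}; counting standard monomials gives mu = 6. Corank 1: A-series; mu = 6 gives A_6.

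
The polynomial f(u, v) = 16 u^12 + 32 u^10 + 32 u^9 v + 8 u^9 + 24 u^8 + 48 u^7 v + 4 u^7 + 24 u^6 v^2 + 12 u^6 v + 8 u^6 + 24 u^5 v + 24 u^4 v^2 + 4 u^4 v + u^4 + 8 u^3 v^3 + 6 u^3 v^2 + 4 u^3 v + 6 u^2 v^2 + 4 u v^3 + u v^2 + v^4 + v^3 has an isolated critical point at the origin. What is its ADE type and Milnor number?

Type D5, Milnor number mu = 5.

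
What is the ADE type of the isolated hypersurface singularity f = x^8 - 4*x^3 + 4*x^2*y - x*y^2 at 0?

D9

The Hessian of f at 0 is [[0, 0], [0, 0]] with rank 0, so corank 2. A Groebner basis of the Jacobian ideal J(f) in C{x,y} is {32*x*y + y^7 - 16*y^2, x*y^2 - y^3/2, x^2 - x*y/2}; counting standard monomials gives mu = 9. Corank 2; j^3 = -x*(2*x - y)^2 has shape L^2 M (L != M), so D-series; mu = 9 gives D_9.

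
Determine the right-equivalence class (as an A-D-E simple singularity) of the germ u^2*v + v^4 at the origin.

D_{5}

The Hessian of f at 0 has rank 0. Corank 2; j^3 = u^2*v has shape L^2 M (L != M), so D-series; mu = 5 gives D_5.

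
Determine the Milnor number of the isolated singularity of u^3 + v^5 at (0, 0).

8

The Hessian of f at 0 has rank 0. Corank 2; j^3 = u^3 is a perfect cube, so E-series; the 5-jet and mu = 8 give E_8.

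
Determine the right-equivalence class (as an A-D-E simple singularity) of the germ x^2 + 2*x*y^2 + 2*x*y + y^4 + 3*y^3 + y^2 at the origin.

A_2

The Hessian of f at 0 is [[2, 2], [2, 2]] with rank 1, so corank 1. A Groebner basis of the Jacobian ideal J(f) in C{x,y} is {y^2, x + y}; counting standard monomials gives mu = 2. Corank 1: A-series; mu = 2 gives A_2.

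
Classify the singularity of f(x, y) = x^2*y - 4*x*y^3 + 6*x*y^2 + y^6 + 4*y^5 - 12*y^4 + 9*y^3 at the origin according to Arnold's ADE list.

D_{7}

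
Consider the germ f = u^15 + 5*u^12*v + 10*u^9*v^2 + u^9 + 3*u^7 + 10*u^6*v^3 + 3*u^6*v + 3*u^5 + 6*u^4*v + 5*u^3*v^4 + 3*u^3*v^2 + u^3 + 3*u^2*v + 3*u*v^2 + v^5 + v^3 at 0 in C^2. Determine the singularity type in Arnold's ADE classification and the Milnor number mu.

Type E8, Milnor number mu = 8.

The Hessian of f at 0 has rank 0. Corank 2; j^3 = (u + v)^3 is a perfect cube, so E-series; the 5-jet and mu = 8 give E_8.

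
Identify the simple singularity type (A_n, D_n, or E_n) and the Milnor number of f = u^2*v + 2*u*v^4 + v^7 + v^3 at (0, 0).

The Hessian of f at 0 has rank 0. Corank 2; j^3 = v*(u^2 + v^2) splits into three distinct lines over C (the quadratic factor has nonzero discriminant), so D_4.

Type D_{4}, Milnor number mu = 4.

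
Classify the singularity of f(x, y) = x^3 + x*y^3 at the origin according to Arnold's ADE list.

E7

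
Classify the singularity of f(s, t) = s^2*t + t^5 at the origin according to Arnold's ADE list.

D6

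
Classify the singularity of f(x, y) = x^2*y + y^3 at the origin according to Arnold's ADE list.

The Hessian of f at 0 is [[0, 0], [0, 0]] with rank 0, so corank 2. A Groebner basis of the Jacobian ideal J(f) in C{x,y} is {y^3, x^2 + 3*y^2, x*y}; counting standard monomials gives mu = 4. Corank 2; j^3 = y*(x^2 + y^2) splits into three distinct lines over C (the quadratic factor has nonzero discriminant), so D_4.

D4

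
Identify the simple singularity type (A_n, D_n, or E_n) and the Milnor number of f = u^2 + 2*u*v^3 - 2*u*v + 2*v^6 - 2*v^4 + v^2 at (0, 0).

Type A_5, Milnor number mu = 5.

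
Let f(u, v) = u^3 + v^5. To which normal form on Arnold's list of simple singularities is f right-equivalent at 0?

E_{8}

The Hessian of f at 0 has rank 0. Corank 2; j^3 = u^3 is a perfect cube, so E-series; the 5-jet and mu = 8 give E_8.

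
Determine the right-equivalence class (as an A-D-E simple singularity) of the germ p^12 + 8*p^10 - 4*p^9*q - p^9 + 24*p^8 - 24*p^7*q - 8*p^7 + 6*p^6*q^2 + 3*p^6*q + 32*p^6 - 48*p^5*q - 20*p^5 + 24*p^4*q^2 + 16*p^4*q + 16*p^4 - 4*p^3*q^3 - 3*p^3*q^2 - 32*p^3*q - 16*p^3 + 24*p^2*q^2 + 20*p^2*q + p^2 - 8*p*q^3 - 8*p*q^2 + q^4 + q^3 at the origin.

The Hessian of f at 0 has rank 1. Corank 1: A-series; mu = 2 gives A_2.

A_{2}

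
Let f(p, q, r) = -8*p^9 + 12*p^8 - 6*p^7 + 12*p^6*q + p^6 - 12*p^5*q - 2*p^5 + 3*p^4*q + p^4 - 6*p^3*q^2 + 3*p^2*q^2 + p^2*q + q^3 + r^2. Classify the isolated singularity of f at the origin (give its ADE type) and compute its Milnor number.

Type D_{4}, Milnor number mu = 4.

The Hessian of f at 0 has rank 1. Corank 2; j^3 = q*(p^2 + q^2) splits into three distinct lines over C (the quadratic factor has nonzero discriminant), so D_4.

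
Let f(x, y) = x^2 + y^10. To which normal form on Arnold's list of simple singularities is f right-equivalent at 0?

A_{9}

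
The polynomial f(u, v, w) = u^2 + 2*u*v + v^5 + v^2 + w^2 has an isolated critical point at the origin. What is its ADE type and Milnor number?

Type A_4, Milnor number mu = 4.

The Hessian of f at 0 is [[2, 2, 0], [2, 2, 0], [0, 0, 2]] with rank 2, so corank 1. A Groebner basis of the Jacobian ideal J(f) in C{u,v,w} is {v^4, u + v, w}; counting standard monomials gives mu = 4. Corank 1: A-series; mu = 4 gives A_4.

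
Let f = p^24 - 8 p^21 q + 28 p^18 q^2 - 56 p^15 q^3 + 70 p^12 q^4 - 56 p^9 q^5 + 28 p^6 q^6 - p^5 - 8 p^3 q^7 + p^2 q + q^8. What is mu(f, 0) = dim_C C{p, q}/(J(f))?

9

The Hessian of f at 0 has rank 0. Corank 2; j^3 = p^2*q has shape L^2 M (L != M), so D-series; mu = 9 gives D_9.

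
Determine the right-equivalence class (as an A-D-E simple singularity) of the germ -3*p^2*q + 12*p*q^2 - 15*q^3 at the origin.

D4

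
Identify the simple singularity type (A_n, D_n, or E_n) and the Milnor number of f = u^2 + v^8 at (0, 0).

Type A_7, Milnor number mu = 7.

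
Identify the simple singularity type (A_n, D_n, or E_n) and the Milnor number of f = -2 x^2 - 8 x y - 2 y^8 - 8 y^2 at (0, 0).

Type A7, Milnor number mu = 7.

The Hessian of f at 0 is [[-4, -8], [-8, -16]] with rank 1, so corank 1. A Groebner basis of the Jacobian ideal J(f) in C{x,y} is {y^7, x + 2*y}; counting standard monomials gives mu = 7. Corank 1: A-series; mu = 7 gives A_7.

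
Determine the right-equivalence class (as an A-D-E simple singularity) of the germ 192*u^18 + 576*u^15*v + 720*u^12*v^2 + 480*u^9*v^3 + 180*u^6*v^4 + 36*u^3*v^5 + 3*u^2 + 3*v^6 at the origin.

The Hessian of f at 0 is [[6, 0], [0, 0]] with rank 1, so corank 1. A Groebner basis of the Jacobian ideal J(f) in C{u,v} is {v^5, u}; counting standard monomials gives mu = 5. Corank 1: A-series; mu = 5 gives A_5.

A_5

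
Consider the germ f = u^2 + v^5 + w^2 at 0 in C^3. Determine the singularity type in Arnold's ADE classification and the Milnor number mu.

Type A_{4}, Milnor number mu = 4.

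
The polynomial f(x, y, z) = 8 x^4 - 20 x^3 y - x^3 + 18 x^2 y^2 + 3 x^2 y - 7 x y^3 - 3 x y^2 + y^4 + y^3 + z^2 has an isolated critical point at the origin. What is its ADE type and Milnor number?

Type E_7, Milnor number mu = 7.

The Hessian of f at 0 has rank 1. Corank 2; j^3 = -(x - y)^3 is a perfect cube, so E-series; the 4-jet and mu = 7 give E_7.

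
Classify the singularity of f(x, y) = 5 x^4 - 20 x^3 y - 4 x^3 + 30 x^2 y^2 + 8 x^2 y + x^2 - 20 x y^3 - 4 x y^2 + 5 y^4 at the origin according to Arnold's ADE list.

A_3

The Hessian of f at 0 has rank 1. Corank 1: A-series; mu = 3 gives A_3.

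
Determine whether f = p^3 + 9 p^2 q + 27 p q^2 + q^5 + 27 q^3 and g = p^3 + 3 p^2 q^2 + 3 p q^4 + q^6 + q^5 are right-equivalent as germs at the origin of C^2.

Yes.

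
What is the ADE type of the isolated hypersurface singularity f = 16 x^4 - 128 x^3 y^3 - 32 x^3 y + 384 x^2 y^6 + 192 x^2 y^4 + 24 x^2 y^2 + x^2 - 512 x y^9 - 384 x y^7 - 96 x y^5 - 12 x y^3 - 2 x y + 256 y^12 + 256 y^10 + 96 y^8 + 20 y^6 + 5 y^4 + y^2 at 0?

A3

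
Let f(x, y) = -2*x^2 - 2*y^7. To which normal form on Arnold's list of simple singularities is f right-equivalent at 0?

A_6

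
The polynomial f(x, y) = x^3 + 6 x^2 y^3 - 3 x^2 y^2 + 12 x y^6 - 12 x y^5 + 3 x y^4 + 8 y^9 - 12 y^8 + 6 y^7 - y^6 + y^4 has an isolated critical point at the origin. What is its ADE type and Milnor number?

The Hessian of f at 0 has rank 0. Corank 2; j^3 = x^3 is a perfect cube, so E-series; the 4-jet and mu = 6 give E_6.

Type E6, Milnor number mu = 6.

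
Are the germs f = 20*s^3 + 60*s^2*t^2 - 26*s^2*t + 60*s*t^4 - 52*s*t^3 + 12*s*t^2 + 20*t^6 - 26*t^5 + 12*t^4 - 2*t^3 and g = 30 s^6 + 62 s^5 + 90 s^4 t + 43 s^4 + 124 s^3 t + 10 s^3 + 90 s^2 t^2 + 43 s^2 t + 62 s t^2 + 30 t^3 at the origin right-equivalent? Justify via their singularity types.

Yes.

The Hessian of f at 0 is [[0, 0], [0, 0]] with rank 0, so corank 2. A Groebner basis of the Jacobian ideal J(f) in C{s,t} is {t^3, s^2 - 3*t^2/11, s*t - 6*t^2/11}; counting standard monomials gives mu = 4. Corank 2; j^3 = 2*(2*s - t)*(5*s^2 - 4*s*t + t^2) splits into three distinct lines over C (the quadratic factor has nonzero discriminant), so D_4. The Hessian of g at 0 is [[0, 0], [0, 0]] with rank 0, so corank 2. A Groebner basis of the Jacobian ideal J(g) in C{s,t} is {t^3, s^2 - 26*t^2/11, s*t + 17*t^2/11}; counting standard monomials gives mu = 4. Corank 2; j^3 = (2*s + 3*t)*(5*s^2 + 14*s*t + 10*t^2) splits into three distinct lines over C (the quadratic factor has nonzero discriminant), so D_4. Both have type D_4, hence right-equivalent.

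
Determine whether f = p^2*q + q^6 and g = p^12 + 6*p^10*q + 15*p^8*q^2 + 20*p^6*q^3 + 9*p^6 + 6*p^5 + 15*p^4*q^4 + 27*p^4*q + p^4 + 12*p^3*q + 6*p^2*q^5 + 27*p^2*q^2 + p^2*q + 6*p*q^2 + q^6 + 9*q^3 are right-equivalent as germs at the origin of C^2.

Yes.

The Hessian of f at 0 has rank 0. Corank 2; j^3 = p^2*q has shape L^2 M (L != M), so D-series; mu = 7 gives D_7. The Hessian of g at 0 has rank 0. Corank 2; j^3 = q*(p + 3*q)^2 has shape L^2 M (L != M), so D-series; mu = 7 gives D_7. Both have type D_7, hence right-equivalent.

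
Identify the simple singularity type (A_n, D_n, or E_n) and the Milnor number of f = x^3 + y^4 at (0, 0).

Type E_{6}, Milnor number mu = 6.

The Hessian of f at 0 has rank 0. Corank 2; j^3 = x^3 is a perfect cube, so E-series; the 4-jet and mu = 6 give E_6.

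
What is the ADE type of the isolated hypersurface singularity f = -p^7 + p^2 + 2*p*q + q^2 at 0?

A6

The Hessian of f at 0 is [[2, 2], [2, 2]] with rank 1, so corank 1. A Groebner basis of the Jacobian ideal J(f) in C{p,q} is {q^6, p + q}; counting standard monomials gives mu = 6. Corank 1: A-series; mu = 6 gives A_6.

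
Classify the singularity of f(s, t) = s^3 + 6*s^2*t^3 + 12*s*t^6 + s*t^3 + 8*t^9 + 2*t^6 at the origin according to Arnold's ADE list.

The Hessian of f at 0 has rank 0. Corank 2; j^3 = s^3 is a perfect cube, so E-series; the 4-jet and mu = 7 give E_7.

E7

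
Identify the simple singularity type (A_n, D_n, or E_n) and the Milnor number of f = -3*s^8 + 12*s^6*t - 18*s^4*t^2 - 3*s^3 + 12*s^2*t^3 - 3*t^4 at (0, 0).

Type E_{6}, Milnor number mu = 6.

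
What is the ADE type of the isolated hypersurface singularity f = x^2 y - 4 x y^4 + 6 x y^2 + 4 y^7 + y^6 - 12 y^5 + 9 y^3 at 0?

The Hessian of f at 0 is [[0, 0], [0, 0]] with rank 0, so corank 2. A Groebner basis of the Jacobian ideal J(f) in C{x,y} is {-x*y/2 + y^4 - 3*y^2/2, x^3 + 9*x^2 + 54*x*y + 27*y^3 + 81*y^2, x^2*y - 2*x^2 - 12*x*y - 9*y^3 - 18*y^2, x^2/3 + x*y^2 + 2*x*y + 3*y^3 + 3*y^2}; counting standard monomials gives mu = 7. Corank 2; j^3 = y*(x + 3*y)^2 has shape L^2 M (L != M), so D-series; mu = 7 gives D_7.

D_{7}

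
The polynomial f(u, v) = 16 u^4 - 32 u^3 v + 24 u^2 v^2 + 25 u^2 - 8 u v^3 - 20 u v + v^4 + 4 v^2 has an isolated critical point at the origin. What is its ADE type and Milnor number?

Type A_{3}, Milnor number mu = 3.

The Hessian of f at 0 is [[50, -20], [-20, 8]] with rank 1, so corank 1. A Groebner basis of the Jacobian ideal J(f) in C{u,v} is {v^3, u - 2*v/5}; counting standard monomials gives mu = 3. Corank 1: A-series; mu = 3 gives A_3.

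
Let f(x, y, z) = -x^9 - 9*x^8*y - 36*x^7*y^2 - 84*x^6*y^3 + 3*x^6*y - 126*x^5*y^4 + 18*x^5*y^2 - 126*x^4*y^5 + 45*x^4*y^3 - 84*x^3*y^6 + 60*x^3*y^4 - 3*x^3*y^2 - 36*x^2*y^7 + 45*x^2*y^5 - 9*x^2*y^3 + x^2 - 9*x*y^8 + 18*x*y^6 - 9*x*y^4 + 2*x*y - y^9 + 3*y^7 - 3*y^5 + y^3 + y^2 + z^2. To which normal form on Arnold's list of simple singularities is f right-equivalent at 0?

A_2

The Hessian of f at 0 has rank 2. Corank 1: A-series; mu = 2 gives A_2.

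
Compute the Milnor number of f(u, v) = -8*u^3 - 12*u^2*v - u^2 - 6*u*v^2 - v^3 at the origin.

The Hessian of f at 0 has rank 1. Corank 1: A-series; mu = 2 gives A_2.

2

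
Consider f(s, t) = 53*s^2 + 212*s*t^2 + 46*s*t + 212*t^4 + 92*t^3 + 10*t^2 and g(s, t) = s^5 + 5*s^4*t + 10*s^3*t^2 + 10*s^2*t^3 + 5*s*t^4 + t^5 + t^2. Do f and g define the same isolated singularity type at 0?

No.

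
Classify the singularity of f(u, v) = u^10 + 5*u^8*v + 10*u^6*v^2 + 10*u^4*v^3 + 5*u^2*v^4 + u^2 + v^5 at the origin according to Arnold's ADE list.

A_{4}

The Hessian of f at 0 has rank 1. Corank 1: A-series; mu = 4 gives A_4.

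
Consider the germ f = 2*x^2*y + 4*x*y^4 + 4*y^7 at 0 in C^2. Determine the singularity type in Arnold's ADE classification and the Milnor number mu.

Type D_8, Milnor number mu = 8.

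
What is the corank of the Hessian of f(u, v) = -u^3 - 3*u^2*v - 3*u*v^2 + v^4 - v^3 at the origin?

Hessian at 0 has rank 0.

2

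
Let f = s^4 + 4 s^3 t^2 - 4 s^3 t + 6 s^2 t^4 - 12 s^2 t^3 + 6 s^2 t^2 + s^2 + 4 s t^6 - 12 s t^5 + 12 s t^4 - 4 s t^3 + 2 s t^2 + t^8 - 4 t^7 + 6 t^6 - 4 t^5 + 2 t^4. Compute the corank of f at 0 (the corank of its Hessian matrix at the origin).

The Hessian at 0 is [[2, 0], [0, 0]] of rank 1; hence corank 1.

1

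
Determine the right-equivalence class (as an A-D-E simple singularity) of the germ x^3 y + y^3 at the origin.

The Hessian of f at 0 has rank 0. Corank 2; j^3 = y^3 is a perfect cube, so E-series; the 4-jet and mu = 7 give E_7.

E7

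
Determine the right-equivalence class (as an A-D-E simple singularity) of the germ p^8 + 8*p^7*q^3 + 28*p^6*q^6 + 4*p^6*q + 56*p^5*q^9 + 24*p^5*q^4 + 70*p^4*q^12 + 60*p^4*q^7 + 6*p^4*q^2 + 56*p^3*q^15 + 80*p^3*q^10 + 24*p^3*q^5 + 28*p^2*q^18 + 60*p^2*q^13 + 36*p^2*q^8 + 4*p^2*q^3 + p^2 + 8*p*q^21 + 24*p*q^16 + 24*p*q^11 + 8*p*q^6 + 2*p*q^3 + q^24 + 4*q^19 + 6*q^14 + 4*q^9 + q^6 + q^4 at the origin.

A3

The Hessian of f at 0 is [[2, 0], [0, 0]] with rank 1, so corank 1. A Groebner basis of the Jacobian ideal J(f) in C{p,q} is {q^3, p}; counting standard monomials gives mu = 3. Corank 1: A-series; mu = 3 gives A_3.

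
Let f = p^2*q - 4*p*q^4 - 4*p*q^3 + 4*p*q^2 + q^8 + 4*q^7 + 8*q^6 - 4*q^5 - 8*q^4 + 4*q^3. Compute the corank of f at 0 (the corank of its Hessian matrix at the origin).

2

Hessian at 0 has rank 0.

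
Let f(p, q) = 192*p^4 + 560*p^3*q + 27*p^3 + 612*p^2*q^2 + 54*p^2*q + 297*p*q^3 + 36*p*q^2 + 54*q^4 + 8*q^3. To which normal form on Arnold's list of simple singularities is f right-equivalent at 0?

E7

The Hessian of f at 0 has rank 0. Corank 2; j^3 = (3*p + 2*q)^3 is a perfect cube, so E-series; the 4-jet and mu = 7 give E_7.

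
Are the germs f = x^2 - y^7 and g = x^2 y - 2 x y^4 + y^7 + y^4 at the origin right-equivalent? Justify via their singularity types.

No.

The Hessian of f at 0 has rank 1. Corank 1: A-series; mu = 6 gives A_6. The Hessian of g at 0 has rank 0. Corank 2; j^3 = x^2*y has shape L^2 M (L != M), so D-series; mu = 5 gives D_5. f is A_6 but g is D_5, hence not right-equivalent.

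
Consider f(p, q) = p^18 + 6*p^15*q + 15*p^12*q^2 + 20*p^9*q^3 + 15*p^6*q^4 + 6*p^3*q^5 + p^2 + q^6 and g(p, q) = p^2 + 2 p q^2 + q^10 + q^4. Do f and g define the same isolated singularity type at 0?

The Hessian of f at 0 has rank 1. Corank 1: A-series; mu = 5 gives A_5. The Hessian of g at 0 has rank 1. Corank 1: A-series; mu = 9 gives A_9. f is A_5 but g is A_9, hence not right-equivalent.

No.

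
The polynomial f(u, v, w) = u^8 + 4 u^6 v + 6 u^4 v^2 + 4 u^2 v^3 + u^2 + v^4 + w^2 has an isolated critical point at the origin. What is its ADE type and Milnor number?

Type A_3, Milnor number mu = 3.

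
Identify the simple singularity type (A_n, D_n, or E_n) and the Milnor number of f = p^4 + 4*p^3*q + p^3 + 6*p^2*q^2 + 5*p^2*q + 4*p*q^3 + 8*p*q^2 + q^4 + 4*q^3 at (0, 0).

Type D_5, Milnor number mu = 5.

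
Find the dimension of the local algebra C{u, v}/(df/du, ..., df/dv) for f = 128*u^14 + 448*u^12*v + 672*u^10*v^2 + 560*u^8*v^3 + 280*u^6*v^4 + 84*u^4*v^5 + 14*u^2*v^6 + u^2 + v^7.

6

The Hessian of f at 0 has rank 1. Corank 1: A-series; mu = 6 gives A_6.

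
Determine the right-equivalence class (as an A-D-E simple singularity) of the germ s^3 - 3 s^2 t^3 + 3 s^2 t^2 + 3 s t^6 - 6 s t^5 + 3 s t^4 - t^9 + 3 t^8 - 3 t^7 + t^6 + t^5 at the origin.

E_{8}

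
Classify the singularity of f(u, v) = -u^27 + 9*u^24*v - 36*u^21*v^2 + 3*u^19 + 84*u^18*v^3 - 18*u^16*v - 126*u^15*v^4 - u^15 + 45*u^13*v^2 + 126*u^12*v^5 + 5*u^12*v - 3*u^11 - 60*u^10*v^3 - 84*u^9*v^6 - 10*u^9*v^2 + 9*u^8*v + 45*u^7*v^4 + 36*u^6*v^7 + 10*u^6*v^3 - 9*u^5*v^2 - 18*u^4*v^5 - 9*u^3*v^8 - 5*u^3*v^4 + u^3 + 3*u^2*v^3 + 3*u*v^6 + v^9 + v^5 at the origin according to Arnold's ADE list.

E_{8}

The Hessian of f at 0 has rank 0. Corank 2; j^3 = u^3 is a perfect cube, so E-series; the 5-jet and mu = 8 give E_8.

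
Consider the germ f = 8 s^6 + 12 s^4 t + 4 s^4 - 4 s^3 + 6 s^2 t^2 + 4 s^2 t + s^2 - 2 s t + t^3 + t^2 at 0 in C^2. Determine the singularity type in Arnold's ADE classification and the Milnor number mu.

Type A_2, Milnor number mu = 2.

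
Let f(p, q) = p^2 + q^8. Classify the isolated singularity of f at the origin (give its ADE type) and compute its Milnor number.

Type A_{7}, Milnor number mu = 7.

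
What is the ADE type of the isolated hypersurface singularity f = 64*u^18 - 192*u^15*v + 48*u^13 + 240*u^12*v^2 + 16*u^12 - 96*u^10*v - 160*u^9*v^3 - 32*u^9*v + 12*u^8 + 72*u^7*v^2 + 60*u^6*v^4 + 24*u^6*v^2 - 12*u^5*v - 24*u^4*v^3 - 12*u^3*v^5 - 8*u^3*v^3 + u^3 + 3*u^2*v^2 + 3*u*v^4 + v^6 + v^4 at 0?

E_6

The Hessian of f at 0 is [[0, 0], [0, 0]] with rank 0, so corank 2. A Groebner basis of the Jacobian ideal J(f) in C{u,v} is {u^3, u^2*v, u^2/2 + u*v^2, v^3}; counting standard monomials gives mu = 6. Corank 2; j^3 = u^3 is a perfect cube, so E-series; the 4-jet and mu = 6 give E_6.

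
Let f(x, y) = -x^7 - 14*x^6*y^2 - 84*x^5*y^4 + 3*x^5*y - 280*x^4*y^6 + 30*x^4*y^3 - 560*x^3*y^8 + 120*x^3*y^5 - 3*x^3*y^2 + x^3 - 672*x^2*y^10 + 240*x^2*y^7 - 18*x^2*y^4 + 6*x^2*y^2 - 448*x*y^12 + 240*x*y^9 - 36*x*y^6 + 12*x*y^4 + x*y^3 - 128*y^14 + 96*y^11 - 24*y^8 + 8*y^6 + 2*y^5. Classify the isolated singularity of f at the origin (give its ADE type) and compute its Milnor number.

The Hessian of f at 0 is [[0, 0], [0, 0]] with rank 0, so corank 2. A Groebner basis of the Jacobian ideal J(f) in C{x,y} is {-x^2/4 + y^4 - y^3/12, x^3, x^2*y + x^2/12 + y^3/36, x^2/2 + x*y^2 + y^3/6}; counting standard monomials gives mu = 7. Corank 2; j^3 = x^3 is a perfect cube, so E-series; the 4-jet and mu = 7 give E_7.

Type E7, Milnor number mu = 7.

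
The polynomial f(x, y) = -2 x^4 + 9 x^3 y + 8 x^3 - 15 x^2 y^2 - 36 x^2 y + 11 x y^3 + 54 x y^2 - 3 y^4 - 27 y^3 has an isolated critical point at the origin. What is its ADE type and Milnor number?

Type E7, Milnor number mu = 7.

The Hessian of f at 0 has rank 0. Corank 2; j^3 = (2*x - 3*y)^3 is a perfect cube, so E-series; the 4-jet and mu = 7 give E_7.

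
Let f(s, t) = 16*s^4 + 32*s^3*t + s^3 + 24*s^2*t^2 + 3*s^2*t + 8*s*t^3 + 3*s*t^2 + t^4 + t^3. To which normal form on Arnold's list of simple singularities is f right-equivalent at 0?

E_{6}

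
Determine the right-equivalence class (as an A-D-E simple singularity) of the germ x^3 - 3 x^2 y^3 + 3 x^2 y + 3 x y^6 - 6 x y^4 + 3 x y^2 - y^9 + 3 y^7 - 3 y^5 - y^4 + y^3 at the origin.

E_6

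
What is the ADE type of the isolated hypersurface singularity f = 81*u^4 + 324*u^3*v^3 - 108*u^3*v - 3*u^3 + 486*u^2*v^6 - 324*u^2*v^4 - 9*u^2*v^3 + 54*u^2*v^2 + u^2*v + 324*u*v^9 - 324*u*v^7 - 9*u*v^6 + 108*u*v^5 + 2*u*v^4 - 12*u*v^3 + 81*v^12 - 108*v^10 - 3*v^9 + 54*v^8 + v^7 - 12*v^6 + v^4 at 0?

D5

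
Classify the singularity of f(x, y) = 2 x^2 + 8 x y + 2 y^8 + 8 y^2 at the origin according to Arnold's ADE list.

A7

The Hessian of f at 0 is [[4, 8], [8, 16]] with rank 1, so corank 1. A Groebner basis of the Jacobian ideal J(f) in C{x,y} is {y^7, x + 2*y}; counting standard monomials gives mu = 7. Corank 1: A-series; mu = 7 gives A_7.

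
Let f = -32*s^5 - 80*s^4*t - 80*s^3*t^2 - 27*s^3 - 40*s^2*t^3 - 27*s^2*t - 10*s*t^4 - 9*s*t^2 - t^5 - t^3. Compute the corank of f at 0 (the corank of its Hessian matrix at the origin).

The Hessian at 0 is [[0, 0], [0, 0]] of rank 0; hence corank 2.

2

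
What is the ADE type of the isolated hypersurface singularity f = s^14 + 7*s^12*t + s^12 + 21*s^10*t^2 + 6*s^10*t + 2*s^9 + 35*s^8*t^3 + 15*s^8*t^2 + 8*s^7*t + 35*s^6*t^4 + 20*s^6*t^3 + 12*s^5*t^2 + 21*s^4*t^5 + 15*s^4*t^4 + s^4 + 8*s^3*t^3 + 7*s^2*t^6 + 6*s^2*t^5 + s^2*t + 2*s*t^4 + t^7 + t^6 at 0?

The Hessian of f at 0 has rank 0. Corank 2; j^3 = s^2*t has shape L^2 M (L != M), so D-series; mu = 7 gives D_7.

D7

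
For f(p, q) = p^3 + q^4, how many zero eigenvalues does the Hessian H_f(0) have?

The Hessian at 0 is [[0, 0], [0, 0]] of rank 0; hence corank 2.

2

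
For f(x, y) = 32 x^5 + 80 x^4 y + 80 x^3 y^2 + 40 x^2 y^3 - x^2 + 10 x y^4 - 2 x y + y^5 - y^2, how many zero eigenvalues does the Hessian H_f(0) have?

1

Hessian at 0 has rank 1.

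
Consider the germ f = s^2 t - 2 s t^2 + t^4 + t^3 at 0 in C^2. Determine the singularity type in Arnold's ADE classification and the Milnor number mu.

Type D_{5}, Milnor number mu = 5.

The Hessian of f at 0 is [[0, 0], [0, 0]] with rank 0, so corank 2. A Groebner basis of the Jacobian ideal J(f) in C{s,t} is {s^3 + s^2/4 - t^2/4, s^2/4 + t^3 - t^2/4, s*t - t^2}; counting standard monomials gives mu = 5. Corank 2; j^3 = t*(s - t)^2 has shape L^2 M (L != M), so D-series; mu = 5 gives D_5.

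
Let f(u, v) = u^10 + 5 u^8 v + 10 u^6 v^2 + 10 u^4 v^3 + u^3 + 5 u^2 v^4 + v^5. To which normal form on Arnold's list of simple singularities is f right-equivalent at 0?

The Hessian of f at 0 is [[0, 0], [0, 0]] with rank 0, so corank 2. A Groebner basis of the Jacobian ideal J(f) in C{u,v} is {v^4, u^2}; counting standard monomials gives mu = 8. Corank 2; j^3 = u^3 is a perfect cube, so E-series; the 5-jet and mu = 8 give E_8.

E_{8}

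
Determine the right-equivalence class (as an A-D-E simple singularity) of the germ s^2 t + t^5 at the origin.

The Hessian of f at 0 is [[0, 0], [0, 0]] with rank 0, so corank 2. A Groebner basis of the Jacobian ideal J(f) in C{s,t} is {s^2/5 + t^4, s^3, s*t}; counting standard monomials gives mu = 6. Corank 2; j^3 = s^2*t has shape L^2 M (L != M), so D-series; mu = 6 gives D_6.

D_{6}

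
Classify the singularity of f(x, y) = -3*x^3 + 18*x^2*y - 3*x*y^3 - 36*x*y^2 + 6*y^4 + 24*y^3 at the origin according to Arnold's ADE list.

E_7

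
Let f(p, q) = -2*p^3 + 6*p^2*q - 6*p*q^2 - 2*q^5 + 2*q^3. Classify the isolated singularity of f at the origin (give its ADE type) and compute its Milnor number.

Type E8, Milnor number mu = 8.

The Hessian of f at 0 is [[0, 0], [0, 0]] with rank 0, so corank 2. A Groebner basis of the Jacobian ideal J(f) in C{p,q} is {q^4, p^2 - 2*p*q + q^2}; counting standard monomials gives mu = 8. Corank 2; j^3 = -2*(p - q)^3 is a perfect cube, so E-series; the 5-jet and mu = 8 give E_8.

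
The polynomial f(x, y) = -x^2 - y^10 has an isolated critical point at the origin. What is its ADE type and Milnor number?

The Hessian of f at 0 is [[-2, 0], [0, 0]] with rank 1, so corank 1. A Groebner basis of the Jacobian ideal J(f) in C{x,y} is {y^9, x}; counting standard monomials gives mu = 9. Corank 1: A-series; mu = 9 gives A_9.

Type A_{9}, Milnor number mu = 9.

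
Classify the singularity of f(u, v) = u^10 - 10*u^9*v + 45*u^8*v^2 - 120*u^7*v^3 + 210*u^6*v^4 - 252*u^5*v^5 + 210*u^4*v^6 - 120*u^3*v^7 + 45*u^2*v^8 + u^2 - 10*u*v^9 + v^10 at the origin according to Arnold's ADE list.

A_9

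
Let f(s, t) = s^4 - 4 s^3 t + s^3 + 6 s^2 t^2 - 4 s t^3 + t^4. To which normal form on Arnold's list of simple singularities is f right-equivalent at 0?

E_{6}

The Hessian of f at 0 has rank 0. Corank 2; j^3 = s^3 is a perfect cube, so E-series; the 4-jet and mu = 6 give E_6.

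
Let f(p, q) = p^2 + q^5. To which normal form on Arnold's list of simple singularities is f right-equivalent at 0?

A_4

The Hessian of f at 0 is [[2, 0], [0, 0]] with rank 1, so corank 1. A Groebner basis of the Jacobian ideal J(f) in C{p,q} is {q^4, p}; counting standard monomials gives mu = 4. Corank 1: A-series; mu = 4 gives A_4.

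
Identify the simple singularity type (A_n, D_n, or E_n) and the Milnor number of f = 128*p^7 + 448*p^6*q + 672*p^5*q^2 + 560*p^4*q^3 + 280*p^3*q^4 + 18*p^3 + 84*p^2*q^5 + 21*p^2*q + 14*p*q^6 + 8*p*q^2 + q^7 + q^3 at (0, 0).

Type D_8, Milnor number mu = 8.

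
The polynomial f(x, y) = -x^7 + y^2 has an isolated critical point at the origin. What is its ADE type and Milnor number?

Type A6, Milnor number mu = 6.

The Hessian of f at 0 is [[0, 0], [0, 2]] with rank 1, so corank 1. A Groebner basis of the Jacobian ideal J(f) in C{x,y} is {x^6, y}; counting standard monomials gives mu = 6. Corank 1: A-series; mu = 6 gives A_6.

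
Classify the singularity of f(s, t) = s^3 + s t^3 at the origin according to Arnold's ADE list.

E_7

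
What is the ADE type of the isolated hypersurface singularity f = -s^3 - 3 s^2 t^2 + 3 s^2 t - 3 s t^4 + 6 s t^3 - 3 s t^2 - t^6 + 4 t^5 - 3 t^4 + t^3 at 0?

E_{8}

The Hessian of f at 0 has rank 0. Corank 2; j^3 = -(s - t)^3 is a perfect cube, so E-series; the 5-jet and mu = 8 give E_8.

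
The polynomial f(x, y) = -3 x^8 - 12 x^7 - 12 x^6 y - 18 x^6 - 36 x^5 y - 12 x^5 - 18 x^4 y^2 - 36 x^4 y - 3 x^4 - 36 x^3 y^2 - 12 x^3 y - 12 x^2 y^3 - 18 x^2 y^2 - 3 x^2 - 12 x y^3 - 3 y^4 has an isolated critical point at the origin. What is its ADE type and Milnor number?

The Hessian of f at 0 has rank 1. Corank 1: A-series; mu = 3 gives A_3.

Type A_{3}, Milnor number mu = 3.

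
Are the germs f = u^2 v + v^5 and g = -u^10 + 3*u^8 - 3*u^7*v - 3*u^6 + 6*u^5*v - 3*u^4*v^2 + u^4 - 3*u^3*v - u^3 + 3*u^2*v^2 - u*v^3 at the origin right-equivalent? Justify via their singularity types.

No.

The Hessian of f at 0 is [[0, 0], [0, 0]] with rank 0, so corank 2. A Groebner basis of the Jacobian ideal J(f) in C{u,v} is {u^2/5 + v^4, u^3, u*v}; counting standard monomials gives mu = 6. Corank 2; j^3 = u^2*v has shape L^2 M (L != M), so D-series; mu = 6 gives D_6. The Hessian of g at 0 is [[0, 0], [0, 0]] with rank 0, so corank 2. A Groebner basis of the Jacobian ideal J(g) in C{u,v} is {3*u^2 + v^4 + v^3, u^3, u^2*v - u^2 - v^3/3, -2*u^2 + u*v^2 - 2*v^3/3}; counting standard monomials gives mu = 7. Corank 2; j^3 = -u^3 is a perfect cube, so E-series; the 4-jet and mu = 7 give E_7. f is D_6 but g is E_7, hence not right-equivalent.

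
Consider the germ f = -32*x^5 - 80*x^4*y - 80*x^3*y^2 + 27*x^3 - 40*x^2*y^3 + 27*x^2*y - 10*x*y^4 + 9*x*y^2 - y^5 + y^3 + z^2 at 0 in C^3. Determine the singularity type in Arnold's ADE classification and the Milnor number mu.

The Hessian of f at 0 has rank 1. Corank 2; j^3 = (3*x + y)^3 is a perfect cube, so E-series; the 5-jet and mu = 8 give E_8.

Type E_8, Milnor number mu = 8.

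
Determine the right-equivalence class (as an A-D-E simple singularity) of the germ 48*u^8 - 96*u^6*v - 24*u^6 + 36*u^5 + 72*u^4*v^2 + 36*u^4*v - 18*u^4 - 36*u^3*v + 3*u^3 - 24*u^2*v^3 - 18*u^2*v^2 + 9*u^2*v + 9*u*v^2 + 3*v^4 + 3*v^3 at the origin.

The Hessian of f at 0 has rank 0. Corank 2; j^3 = 3*(u + v)^3 is a perfect cube, so E-series; the 4-jet and mu = 6 give E_6.

E_{6}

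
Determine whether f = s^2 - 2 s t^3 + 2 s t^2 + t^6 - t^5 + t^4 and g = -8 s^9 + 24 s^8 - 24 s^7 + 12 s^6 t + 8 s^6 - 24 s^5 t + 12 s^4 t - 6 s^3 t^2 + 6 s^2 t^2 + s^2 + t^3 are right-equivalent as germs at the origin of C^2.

No.

The Hessian of f at 0 has rank 1. Corank 1: A-series; mu = 4 gives A_4. The Hessian of g at 0 has rank 1. Corank 1: A-series; mu = 2 gives A_2. f is A_4 but g is A_2, hence not right-equivalent.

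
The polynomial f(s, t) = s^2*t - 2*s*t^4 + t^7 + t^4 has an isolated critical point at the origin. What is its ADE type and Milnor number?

The Hessian of f at 0 has rank 0. Corank 2; j^3 = s^2*t has shape L^2 M (L != M), so D-series; mu = 5 gives D_5.

Type D5, Milnor number mu = 5.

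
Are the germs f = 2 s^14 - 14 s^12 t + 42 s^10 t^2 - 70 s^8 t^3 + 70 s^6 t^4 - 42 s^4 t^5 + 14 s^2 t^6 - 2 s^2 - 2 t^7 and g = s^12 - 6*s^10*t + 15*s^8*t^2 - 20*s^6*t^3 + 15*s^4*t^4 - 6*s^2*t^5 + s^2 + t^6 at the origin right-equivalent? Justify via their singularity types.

The Hessian of f at 0 is [[-4, 0], [0, 0]] with rank 1, so corank 1. A Groebner basis of the Jacobian ideal J(f) in C{s,t} is {t^6, s}; counting standard monomials gives mu = 6. Corank 1: A-series; mu = 6 gives A_6. The Hessian of g at 0 is [[2, 0], [0, 0]] with rank 1, so corank 1. A Groebner basis of the Jacobian ideal J(g) in C{s,t} is {t^5, s}; counting standard monomials gives mu = 5. Corank 1: A-series; mu = 5 gives A_5. f is A_6 but g is A_5, hence not right-equivalent.

No.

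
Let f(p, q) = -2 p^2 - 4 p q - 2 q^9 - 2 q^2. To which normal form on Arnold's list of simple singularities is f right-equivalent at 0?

A_8

The Hessian of f at 0 has rank 1. Corank 1: A-series; mu = 8 gives A_8.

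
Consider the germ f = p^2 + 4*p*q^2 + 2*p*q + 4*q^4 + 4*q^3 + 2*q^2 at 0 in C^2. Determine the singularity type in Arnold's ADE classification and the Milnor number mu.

Type A_1, Milnor number mu = 1.

The Hessian of f at 0 has rank 2. Corank 0: nondegenerate Morse point, so A_1.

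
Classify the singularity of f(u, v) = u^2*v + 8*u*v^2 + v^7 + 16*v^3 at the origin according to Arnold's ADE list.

D8

The Hessian of f at 0 is [[0, 0], [0, 0]] with rank 0, so corank 2. A Groebner basis of the Jacobian ideal J(f) in C{u,v} is {u^2/7 + v^6 - 16*v^2/7, u^3 + 64*v^3, u*v + 4*v^2}; counting standard monomials gives mu = 8. Corank 2; j^3 = v*(u + 4*v)^2 has shape L^2 M (L != M), so D-series; mu = 8 gives D_8.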